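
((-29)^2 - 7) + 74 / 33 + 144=32348 / 33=980.24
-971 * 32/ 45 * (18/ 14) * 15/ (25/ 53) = -4940448/ 175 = -28231.13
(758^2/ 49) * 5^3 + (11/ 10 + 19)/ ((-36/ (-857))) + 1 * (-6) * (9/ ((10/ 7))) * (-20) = 8625718811/ 5880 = 1466958.98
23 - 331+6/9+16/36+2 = -2744/9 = -304.89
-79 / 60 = -1.32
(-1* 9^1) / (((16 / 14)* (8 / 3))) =-2.95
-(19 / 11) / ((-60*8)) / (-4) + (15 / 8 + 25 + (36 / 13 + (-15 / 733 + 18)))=9584220149 / 201252480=47.62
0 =0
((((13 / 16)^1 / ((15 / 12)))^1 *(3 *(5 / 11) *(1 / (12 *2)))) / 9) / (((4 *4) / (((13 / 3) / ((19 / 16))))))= 169 / 180576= 0.00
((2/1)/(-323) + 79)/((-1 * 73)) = -25515/23579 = -1.08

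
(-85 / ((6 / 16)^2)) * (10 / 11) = -54400 / 99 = -549.49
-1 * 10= -10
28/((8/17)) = 119/2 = 59.50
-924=-924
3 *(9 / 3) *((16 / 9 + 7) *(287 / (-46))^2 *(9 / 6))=19521453 / 4232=4612.82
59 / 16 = 3.69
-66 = -66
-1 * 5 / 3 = -5 / 3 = -1.67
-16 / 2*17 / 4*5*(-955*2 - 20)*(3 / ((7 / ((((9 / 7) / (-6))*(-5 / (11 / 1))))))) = 7382250 / 539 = 13696.20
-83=-83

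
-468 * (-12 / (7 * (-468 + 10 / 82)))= -230256 / 134281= -1.71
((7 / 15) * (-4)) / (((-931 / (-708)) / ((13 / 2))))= -6136 / 665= -9.23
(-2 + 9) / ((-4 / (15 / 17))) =-105 / 68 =-1.54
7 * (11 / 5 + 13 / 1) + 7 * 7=777 / 5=155.40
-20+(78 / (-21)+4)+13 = -47 / 7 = -6.71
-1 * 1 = -1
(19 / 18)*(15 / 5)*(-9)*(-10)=285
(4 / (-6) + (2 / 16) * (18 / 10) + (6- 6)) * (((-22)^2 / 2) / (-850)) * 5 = 0.63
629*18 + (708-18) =12012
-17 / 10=-1.70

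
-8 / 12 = -0.67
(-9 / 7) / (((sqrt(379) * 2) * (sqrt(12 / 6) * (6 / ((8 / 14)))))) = -3 * sqrt(758) / 37142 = -0.00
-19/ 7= -2.71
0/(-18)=0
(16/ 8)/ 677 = 2/ 677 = 0.00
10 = 10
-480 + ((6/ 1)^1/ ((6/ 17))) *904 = 14888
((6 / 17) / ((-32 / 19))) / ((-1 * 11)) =57 / 2992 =0.02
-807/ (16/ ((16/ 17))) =-807/ 17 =-47.47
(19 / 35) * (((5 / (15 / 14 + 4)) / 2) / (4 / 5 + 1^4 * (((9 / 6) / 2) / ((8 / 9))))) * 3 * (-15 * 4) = -547200 / 18673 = -29.30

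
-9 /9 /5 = -1 /5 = -0.20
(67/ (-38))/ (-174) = 67/ 6612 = 0.01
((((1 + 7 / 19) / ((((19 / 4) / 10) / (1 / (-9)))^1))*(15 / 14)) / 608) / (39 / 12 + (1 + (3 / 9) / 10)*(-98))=1625 / 282364453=0.00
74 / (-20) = -37 / 10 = -3.70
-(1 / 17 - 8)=135 / 17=7.94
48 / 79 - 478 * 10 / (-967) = 424036 / 76393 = 5.55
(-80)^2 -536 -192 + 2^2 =5676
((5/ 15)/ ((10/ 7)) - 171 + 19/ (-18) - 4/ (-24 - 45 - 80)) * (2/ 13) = -2303776/ 87165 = -26.43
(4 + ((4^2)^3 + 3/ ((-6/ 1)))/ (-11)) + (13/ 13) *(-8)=-8279/ 22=-376.32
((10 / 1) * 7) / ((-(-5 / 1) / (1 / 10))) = 7 / 5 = 1.40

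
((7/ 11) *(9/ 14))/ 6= 0.07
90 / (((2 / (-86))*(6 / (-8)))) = 5160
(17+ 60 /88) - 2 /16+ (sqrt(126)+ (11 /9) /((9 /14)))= 3 * sqrt(14)+ 138697 /7128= 30.68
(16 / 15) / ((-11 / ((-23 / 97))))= 368 / 16005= 0.02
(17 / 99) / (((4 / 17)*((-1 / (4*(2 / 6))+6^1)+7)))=289 / 4851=0.06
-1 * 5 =-5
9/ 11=0.82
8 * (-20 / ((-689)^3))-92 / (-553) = 30091703228 / 180876771257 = 0.17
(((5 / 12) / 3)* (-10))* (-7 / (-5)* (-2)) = 35 / 9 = 3.89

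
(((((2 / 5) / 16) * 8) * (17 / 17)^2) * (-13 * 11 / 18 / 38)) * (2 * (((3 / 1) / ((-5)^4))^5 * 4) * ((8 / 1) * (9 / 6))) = -92664 / 9059906005859375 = -0.00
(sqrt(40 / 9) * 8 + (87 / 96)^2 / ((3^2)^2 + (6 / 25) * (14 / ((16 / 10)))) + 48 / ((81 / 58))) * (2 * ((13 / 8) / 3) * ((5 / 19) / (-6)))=-8557283605 / 5238411264 -130 * sqrt(10) / 513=-2.43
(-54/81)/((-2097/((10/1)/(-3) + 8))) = 28/18873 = 0.00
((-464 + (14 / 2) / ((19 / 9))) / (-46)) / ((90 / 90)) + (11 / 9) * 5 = 126847 / 7866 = 16.13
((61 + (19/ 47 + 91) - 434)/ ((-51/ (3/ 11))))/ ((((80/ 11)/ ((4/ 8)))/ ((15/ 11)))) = 39705/ 281248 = 0.14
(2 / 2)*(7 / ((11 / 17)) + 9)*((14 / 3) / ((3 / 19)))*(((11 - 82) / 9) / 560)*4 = -147041 / 4455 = -33.01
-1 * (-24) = 24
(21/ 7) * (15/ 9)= 5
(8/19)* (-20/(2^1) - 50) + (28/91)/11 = -68564/2717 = -25.24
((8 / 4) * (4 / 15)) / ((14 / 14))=8 / 15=0.53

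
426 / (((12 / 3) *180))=71 / 120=0.59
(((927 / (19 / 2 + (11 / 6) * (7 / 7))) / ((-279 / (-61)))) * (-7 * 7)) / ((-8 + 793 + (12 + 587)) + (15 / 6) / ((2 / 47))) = -1847202 / 3041317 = -0.61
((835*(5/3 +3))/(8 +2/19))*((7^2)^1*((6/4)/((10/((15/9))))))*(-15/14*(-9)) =4997475/88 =56789.49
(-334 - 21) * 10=-3550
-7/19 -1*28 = -539/19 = -28.37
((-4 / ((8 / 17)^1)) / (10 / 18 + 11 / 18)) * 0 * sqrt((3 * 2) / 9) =0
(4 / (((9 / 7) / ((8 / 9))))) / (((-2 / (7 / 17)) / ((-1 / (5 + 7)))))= 196 / 4131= 0.05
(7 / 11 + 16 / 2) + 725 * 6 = 4358.64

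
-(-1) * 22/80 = 11/40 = 0.28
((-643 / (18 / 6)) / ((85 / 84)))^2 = 324144016 / 7225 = 44864.22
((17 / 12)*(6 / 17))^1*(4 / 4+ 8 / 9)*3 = 2.83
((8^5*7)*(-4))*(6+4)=-9175040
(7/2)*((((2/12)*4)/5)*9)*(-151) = -3171/5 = -634.20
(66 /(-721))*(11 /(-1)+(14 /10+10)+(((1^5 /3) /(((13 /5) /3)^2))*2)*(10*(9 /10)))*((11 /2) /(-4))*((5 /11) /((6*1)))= 9746 /121849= 0.08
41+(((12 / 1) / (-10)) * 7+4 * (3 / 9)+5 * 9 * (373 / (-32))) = -490.60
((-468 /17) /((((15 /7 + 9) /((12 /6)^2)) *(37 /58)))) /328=-1218 /25789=-0.05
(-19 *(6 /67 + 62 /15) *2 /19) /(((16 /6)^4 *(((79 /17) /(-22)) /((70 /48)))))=12499641 /10840064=1.15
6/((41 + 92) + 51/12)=8/183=0.04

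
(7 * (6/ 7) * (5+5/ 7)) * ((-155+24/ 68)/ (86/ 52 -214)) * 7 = 16404960/ 93857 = 174.79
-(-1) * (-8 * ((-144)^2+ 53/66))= -5474516/33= -165894.42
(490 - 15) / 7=475 / 7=67.86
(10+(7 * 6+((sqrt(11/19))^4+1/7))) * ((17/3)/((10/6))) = 178.43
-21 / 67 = -0.31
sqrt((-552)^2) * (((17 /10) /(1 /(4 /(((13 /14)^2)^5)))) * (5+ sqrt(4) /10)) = 10857462729179136 /265112484325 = 40954.17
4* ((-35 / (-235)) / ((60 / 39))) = 91 / 235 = 0.39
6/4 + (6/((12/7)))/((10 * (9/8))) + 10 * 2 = 1963/90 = 21.81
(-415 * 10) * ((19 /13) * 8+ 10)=-1170300 /13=-90023.08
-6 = -6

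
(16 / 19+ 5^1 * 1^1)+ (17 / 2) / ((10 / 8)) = 12.64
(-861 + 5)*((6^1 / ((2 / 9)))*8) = -184896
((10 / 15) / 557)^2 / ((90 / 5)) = 2 / 25130169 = 0.00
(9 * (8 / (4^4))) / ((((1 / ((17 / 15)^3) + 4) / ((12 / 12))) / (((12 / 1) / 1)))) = 132651 / 184216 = 0.72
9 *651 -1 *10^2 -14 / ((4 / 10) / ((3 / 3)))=5724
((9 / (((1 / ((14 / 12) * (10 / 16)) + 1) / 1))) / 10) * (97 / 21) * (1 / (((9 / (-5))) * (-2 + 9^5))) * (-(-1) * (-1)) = 485 / 29405406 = 0.00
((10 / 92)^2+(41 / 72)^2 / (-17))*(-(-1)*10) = -1692245 / 23309856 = -0.07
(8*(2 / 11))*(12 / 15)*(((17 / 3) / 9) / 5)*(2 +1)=1088 / 2475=0.44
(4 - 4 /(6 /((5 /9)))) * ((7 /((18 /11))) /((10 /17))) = 64141 /2430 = 26.40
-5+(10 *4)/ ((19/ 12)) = 385/ 19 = 20.26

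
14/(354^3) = 0.00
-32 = -32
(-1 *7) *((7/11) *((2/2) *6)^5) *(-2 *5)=3810240/11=346385.45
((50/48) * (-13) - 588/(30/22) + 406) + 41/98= -225341/5880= -38.32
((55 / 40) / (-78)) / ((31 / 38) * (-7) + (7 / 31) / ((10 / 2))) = 32395 / 10411128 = 0.00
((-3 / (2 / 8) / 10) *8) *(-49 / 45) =784 / 75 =10.45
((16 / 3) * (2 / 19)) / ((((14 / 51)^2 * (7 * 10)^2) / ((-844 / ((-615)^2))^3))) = -347500295552 / 20569096212872459765625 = -0.00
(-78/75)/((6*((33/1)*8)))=-13/19800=-0.00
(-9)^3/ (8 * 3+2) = -729/ 26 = -28.04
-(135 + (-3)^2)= -144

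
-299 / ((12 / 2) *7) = -299 / 42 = -7.12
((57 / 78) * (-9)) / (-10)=171 / 260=0.66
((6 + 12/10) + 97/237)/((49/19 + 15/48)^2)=833315072/915579585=0.91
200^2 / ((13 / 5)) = 200000 / 13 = 15384.62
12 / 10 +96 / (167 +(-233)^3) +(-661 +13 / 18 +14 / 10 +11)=-24539811727 / 37947510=-646.68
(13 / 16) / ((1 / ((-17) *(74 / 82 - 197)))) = 222105 / 82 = 2708.60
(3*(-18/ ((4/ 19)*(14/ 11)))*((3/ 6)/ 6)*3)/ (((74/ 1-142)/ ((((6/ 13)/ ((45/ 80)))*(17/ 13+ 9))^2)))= 180134592/ 3398759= 53.00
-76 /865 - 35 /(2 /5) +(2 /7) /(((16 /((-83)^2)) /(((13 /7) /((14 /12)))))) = 128452893 /1186780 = 108.24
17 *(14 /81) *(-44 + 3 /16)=-83419 /648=-128.73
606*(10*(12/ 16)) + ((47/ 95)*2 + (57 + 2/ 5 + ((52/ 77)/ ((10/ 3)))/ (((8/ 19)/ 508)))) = 35461827/ 7315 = 4847.82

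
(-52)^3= -140608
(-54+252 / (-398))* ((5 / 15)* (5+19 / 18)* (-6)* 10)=1316720 / 199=6616.68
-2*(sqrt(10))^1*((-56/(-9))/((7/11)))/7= -176*sqrt(10)/63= -8.83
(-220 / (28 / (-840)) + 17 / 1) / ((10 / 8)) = 26468 / 5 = 5293.60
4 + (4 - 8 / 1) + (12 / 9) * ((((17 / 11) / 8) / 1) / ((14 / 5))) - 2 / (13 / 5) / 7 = -215 / 12012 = -0.02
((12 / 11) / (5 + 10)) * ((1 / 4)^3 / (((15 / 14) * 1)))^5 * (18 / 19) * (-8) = -16807 / 46227456000000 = -0.00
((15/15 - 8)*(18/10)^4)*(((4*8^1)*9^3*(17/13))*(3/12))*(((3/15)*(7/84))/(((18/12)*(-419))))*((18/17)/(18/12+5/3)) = 4.97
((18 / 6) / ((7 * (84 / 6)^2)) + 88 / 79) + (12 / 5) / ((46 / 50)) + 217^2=117398583895 / 2492924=47092.72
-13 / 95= -0.14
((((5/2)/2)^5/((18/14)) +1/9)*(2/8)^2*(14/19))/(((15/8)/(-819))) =-4862221/97280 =-49.98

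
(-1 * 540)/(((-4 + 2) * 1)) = 270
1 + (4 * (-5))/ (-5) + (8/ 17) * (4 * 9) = 21.94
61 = 61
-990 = -990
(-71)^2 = 5041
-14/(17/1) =-0.82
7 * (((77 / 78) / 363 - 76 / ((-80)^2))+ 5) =71940029 / 2059200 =34.94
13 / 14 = 0.93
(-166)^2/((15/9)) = 82668/5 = 16533.60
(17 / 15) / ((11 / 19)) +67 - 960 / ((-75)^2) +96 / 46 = 2241386 / 31625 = 70.87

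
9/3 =3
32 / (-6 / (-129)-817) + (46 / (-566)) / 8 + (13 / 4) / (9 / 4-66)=-2034340633 / 20280674280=-0.10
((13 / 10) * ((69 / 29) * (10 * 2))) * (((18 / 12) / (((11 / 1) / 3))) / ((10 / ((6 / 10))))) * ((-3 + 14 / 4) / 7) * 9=0.98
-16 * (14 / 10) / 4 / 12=-7 / 15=-0.47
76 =76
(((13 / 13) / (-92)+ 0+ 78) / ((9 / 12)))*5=35875 / 69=519.93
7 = 7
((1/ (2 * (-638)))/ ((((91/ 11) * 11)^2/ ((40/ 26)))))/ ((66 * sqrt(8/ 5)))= -5 * sqrt(10)/ 9066105048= -0.00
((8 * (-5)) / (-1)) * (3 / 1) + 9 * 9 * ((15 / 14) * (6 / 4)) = 7005 / 28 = 250.18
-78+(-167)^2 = 27811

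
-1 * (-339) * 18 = 6102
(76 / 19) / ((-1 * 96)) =-0.04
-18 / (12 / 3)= -4.50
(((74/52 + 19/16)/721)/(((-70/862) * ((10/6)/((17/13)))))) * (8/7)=-11935683/298530050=-0.04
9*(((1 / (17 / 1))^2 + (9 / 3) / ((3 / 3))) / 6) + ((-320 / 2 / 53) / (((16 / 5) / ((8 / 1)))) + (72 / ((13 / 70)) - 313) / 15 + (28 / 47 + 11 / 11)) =495999044 / 140380305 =3.53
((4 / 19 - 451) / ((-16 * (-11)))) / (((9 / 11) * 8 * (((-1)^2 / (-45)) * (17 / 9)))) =385425 / 41344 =9.32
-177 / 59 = -3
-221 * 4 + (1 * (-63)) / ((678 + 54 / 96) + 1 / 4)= -9602132 / 10861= -884.09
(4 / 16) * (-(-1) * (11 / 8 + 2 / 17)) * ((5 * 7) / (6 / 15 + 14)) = 35525 / 39168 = 0.91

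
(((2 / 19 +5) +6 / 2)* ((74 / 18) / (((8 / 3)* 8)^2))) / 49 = 407 / 272384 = 0.00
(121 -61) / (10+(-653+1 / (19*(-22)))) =-5016 / 53755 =-0.09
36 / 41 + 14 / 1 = 610 / 41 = 14.88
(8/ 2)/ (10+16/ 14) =14/ 39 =0.36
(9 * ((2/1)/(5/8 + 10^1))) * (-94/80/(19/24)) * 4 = -10.06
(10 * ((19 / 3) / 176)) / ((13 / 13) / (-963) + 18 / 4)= 6099 / 76252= 0.08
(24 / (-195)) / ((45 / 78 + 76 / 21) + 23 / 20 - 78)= 672 / 396691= 0.00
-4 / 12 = -1 / 3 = -0.33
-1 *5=-5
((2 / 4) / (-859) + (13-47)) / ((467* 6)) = -19471 / 1604612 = -0.01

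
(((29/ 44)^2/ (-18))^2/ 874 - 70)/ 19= -74295957595439/ 20166045825024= -3.68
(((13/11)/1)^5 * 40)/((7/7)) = 14851720/161051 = 92.22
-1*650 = -650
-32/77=-0.42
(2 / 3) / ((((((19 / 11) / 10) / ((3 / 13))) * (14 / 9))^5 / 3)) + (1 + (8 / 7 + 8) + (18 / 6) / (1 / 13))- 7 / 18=13819906720140175901 / 278129766680993682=49.69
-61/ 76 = -0.80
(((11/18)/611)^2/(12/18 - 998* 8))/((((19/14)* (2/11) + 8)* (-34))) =9317/20847997008774000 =0.00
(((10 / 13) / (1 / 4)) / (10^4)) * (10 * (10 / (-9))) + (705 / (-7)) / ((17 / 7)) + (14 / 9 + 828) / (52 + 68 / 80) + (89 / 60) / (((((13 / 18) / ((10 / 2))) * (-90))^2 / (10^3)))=-17.00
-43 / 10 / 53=-43 / 530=-0.08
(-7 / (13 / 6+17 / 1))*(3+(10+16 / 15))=-2954 / 575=-5.14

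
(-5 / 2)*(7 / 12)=-35 / 24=-1.46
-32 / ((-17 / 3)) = 96 / 17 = 5.65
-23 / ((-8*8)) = 23 / 64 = 0.36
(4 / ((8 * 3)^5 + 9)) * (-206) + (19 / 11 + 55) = 4968673928 / 87588963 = 56.73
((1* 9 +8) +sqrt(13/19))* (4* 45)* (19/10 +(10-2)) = 1782* sqrt(247)/19 +30294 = 31768.02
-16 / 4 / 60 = -1 / 15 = -0.07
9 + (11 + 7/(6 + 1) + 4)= 25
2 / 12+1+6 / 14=67 / 42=1.60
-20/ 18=-10/ 9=-1.11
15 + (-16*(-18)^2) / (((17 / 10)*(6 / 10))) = -86145 / 17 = -5067.35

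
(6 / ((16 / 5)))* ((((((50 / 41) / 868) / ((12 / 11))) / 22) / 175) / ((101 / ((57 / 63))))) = 95 / 16908001152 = 0.00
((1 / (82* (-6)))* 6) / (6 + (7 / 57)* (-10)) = -0.00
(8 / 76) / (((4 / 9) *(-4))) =-9 / 152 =-0.06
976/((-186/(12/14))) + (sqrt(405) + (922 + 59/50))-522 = 9 * sqrt(5) + 4304003/10850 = 416.81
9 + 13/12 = 121/12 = 10.08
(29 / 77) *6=174 / 77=2.26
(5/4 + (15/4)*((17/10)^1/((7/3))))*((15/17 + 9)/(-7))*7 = -669/17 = -39.35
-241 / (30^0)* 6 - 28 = -1474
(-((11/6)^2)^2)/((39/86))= -629563/25272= -24.91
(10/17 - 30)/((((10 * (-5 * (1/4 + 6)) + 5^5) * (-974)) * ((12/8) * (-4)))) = -0.00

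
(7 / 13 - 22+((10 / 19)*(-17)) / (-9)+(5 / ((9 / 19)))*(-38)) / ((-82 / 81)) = 8434521 / 20254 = 416.44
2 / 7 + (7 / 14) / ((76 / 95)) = 51 / 56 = 0.91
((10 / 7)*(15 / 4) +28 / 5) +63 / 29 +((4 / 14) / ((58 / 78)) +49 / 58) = 14.36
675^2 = 455625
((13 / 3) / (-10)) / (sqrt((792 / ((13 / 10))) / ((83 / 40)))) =-13 * sqrt(23738) / 79200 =-0.03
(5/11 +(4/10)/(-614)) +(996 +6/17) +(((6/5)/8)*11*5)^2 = 4890646693/4592720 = 1064.87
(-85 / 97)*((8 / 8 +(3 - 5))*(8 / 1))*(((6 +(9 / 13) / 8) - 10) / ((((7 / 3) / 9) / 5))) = -4670325 / 8827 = -529.10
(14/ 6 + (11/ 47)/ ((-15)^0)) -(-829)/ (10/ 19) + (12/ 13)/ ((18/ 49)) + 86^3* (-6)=-23308158059/ 6110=-3814755.82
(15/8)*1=15/8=1.88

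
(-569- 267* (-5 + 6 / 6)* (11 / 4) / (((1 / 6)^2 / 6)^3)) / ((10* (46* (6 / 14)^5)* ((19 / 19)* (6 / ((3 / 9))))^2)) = 13735557.02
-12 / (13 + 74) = -4 / 29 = -0.14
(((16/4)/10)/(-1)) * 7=-14/5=-2.80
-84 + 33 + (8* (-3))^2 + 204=729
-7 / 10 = -0.70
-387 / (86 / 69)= -621 / 2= -310.50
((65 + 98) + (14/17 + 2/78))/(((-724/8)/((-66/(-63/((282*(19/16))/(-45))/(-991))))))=-528744153388/37800945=-13987.59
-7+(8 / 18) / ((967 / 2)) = -60913 / 8703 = -7.00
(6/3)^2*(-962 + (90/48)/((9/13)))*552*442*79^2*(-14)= 81800174183728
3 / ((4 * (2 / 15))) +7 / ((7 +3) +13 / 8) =4633 / 744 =6.23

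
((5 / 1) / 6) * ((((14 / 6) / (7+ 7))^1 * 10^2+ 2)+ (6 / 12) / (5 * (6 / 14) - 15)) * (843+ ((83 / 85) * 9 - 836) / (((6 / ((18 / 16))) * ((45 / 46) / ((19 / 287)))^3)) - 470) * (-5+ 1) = -21807168092748100819 / 941687093182500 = -23157.55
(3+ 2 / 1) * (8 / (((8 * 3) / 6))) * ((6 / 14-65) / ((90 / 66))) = -9944 / 21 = -473.52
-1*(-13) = 13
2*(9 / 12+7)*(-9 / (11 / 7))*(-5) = 9765 / 22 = 443.86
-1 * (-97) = 97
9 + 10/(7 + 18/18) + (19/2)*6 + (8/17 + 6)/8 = 68.06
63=63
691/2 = 345.50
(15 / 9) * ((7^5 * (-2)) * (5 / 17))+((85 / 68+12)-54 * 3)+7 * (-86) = -3514553 / 204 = -17228.20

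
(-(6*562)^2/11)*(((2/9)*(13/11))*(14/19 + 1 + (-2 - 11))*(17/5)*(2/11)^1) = 239000418176/126445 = 1890153.17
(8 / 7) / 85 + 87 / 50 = 10433 / 5950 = 1.75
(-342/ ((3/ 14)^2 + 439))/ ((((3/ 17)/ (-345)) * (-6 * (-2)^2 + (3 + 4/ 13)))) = -1703618280/ 23148257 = -73.60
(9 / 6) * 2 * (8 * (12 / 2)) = 144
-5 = -5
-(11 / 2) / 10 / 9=-11 / 180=-0.06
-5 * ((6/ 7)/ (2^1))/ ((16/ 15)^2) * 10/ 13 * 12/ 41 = -50625/ 119392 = -0.42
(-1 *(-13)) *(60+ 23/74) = 784.04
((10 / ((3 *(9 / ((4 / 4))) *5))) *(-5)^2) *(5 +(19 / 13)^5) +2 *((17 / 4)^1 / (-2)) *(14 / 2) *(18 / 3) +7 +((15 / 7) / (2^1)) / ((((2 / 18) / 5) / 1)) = -792788977 / 7797153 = -101.68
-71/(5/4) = -284/5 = -56.80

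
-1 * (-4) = 4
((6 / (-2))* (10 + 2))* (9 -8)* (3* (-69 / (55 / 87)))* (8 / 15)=1728864 / 275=6286.78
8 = 8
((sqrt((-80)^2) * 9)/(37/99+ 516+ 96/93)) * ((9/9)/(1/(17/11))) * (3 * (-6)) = -3615840/93407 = -38.71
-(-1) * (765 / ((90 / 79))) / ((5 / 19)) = 25517 / 10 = 2551.70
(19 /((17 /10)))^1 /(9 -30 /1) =-190 /357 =-0.53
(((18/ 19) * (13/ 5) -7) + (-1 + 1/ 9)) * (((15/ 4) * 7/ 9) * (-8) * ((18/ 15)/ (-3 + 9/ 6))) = -259784/ 2565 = -101.28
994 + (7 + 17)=1018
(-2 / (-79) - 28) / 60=-221 / 474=-0.47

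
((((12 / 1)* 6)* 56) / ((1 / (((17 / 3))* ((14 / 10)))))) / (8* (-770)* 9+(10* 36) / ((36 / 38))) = -39984 / 68825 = -0.58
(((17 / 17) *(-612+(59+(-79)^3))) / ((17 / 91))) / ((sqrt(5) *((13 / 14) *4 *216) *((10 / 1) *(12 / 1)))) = -3023251 *sqrt(5) / 550800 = -12.27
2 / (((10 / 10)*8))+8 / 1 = 33 / 4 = 8.25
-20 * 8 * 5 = -800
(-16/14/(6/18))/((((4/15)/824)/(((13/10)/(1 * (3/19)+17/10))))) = -18317520/2471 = -7413.00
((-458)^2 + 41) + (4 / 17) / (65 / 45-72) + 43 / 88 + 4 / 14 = 1395149631639 / 6649720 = 209805.77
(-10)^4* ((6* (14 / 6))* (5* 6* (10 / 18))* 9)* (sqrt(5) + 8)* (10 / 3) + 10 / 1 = 716524768.42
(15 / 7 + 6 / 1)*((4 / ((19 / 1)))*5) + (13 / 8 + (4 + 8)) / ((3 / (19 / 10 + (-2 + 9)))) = 82307 / 1680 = 48.99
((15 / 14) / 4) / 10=3 / 112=0.03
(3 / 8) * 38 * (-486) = -13851 / 2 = -6925.50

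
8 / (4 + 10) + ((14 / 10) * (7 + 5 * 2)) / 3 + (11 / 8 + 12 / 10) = 9307 / 840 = 11.08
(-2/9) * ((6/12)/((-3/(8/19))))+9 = 4625/513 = 9.02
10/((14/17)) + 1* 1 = 92/7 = 13.14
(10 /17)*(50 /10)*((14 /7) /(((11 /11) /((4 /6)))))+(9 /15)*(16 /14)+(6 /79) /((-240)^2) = 138601853 /30083200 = 4.61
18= 18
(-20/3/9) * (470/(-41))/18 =4700/9963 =0.47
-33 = -33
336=336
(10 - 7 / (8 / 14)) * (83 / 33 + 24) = -2625 / 44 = -59.66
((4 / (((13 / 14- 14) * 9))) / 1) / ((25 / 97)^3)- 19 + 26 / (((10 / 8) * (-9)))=-599537813 / 25734375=-23.30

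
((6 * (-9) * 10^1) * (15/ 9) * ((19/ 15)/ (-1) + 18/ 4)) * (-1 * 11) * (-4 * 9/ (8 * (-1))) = 144045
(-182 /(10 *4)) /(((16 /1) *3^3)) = -91 /8640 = -0.01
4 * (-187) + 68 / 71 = -53040 / 71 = -747.04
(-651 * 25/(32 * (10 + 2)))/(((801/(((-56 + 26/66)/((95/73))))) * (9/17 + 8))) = 494159995/1864266624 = 0.27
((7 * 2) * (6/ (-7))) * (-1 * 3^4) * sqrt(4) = 1944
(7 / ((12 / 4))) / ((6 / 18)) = 7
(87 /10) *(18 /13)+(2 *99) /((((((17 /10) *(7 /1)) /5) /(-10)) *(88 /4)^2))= 878697 /85085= 10.33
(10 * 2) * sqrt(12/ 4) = 20 * sqrt(3) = 34.64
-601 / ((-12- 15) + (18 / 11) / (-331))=2188241 / 98325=22.26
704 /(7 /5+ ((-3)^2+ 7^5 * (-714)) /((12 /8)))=-3520 /40000623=-0.00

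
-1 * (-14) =14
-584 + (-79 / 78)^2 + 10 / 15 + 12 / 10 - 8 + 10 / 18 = -5967917 / 10140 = -588.55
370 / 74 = 5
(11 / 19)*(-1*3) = -33 / 19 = -1.74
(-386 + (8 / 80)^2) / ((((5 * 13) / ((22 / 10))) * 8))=-424589 / 260000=-1.63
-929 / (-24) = 929 / 24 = 38.71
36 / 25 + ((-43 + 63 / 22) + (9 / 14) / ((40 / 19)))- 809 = -26099643 / 30800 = -847.39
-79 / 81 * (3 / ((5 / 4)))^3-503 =-193681 / 375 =-516.48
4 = 4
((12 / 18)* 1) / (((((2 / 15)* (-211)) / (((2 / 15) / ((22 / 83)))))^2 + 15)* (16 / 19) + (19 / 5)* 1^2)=1308910 / 5203820547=0.00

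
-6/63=-2/21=-0.10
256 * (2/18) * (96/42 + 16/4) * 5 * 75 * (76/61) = 107008000/1281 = 83534.74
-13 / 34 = -0.38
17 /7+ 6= 59 /7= 8.43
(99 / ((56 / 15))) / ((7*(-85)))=-297 / 6664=-0.04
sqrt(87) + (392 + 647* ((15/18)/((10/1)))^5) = sqrt(87) + 97542791/248832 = 401.33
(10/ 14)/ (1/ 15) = 75/ 7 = 10.71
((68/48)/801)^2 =289/92390544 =0.00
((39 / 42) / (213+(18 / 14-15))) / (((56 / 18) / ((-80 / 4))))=-13 / 434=-0.03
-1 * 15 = -15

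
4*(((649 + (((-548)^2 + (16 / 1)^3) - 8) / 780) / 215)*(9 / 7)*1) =2431836 / 97825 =24.86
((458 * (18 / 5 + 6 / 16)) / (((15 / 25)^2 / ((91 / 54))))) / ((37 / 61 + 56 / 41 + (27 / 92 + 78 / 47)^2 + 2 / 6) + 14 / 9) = 32278832920294870 / 29072937571101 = 1110.27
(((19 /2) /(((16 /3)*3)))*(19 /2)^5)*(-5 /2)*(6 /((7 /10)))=-3528441075 /3584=-984498.07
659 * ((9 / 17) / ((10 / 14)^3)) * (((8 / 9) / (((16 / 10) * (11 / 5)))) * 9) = 2034333 / 935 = 2175.76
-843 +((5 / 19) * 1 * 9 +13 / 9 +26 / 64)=-4589809 / 5472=-838.78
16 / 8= 2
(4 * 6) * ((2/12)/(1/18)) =72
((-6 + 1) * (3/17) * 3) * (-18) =810/17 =47.65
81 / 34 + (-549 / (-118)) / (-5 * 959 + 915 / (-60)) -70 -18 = -3304659841 / 38597446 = -85.62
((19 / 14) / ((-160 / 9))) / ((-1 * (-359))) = -171 / 804160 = -0.00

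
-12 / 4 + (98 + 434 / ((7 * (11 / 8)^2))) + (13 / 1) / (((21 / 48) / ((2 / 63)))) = 6869519 / 53361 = 128.74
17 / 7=2.43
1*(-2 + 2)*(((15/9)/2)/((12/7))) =0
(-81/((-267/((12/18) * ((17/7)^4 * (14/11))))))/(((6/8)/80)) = 320720640/335797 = 955.10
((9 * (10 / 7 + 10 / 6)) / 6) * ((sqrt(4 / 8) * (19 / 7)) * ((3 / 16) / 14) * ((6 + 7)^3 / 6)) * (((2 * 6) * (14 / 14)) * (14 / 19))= 428415 * sqrt(2) / 1568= 386.40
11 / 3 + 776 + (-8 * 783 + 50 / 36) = -98693 / 18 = -5482.94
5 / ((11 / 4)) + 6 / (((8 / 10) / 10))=845 / 11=76.82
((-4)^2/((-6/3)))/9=-8/9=-0.89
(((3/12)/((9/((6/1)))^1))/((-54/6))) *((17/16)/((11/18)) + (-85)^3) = 54042847/4752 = 11372.65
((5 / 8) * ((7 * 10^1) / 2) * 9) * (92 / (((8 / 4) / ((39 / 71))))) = 1412775 / 284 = 4974.56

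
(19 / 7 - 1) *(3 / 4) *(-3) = -27 / 7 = -3.86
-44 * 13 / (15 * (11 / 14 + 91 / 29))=-232232 / 23895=-9.72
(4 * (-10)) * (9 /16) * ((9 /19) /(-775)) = 81 /5890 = 0.01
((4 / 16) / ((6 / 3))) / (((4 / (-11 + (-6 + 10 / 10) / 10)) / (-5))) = 115 / 64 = 1.80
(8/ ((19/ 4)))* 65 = 109.47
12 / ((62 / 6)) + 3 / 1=129 / 31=4.16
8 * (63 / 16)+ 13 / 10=164 / 5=32.80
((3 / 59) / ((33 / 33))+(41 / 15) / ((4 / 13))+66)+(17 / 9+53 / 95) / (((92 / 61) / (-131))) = -638548111 / 4640940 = -137.59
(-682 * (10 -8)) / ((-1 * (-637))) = -1364 / 637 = -2.14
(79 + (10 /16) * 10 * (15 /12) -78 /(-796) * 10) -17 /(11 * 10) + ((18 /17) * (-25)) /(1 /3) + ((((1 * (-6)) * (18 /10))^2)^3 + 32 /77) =103342182584060751 /65122750000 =1586882.96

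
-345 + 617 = 272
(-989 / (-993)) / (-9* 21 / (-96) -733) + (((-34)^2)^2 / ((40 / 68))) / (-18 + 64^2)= 131928524538212 / 236822193555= 557.08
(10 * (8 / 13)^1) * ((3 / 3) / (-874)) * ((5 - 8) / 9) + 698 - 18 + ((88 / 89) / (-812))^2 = 3782932095886732 / 5563116222027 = 680.00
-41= -41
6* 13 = 78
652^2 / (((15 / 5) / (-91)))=-38684464 / 3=-12894821.33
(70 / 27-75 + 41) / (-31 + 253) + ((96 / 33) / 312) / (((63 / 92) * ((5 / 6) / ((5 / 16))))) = -409106 / 2999997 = -0.14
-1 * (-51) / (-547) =-51 / 547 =-0.09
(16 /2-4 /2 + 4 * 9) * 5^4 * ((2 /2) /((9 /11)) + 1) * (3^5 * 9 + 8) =384125000 /3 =128041666.67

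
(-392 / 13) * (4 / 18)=-784 / 117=-6.70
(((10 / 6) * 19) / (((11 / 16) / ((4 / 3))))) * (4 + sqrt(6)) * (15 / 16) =1900 * sqrt(6) / 33 + 7600 / 33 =371.33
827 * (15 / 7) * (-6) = -74430 / 7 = -10632.86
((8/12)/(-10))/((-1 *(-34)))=-1/510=-0.00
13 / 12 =1.08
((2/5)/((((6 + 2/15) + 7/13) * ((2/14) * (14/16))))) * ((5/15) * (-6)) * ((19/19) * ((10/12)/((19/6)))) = -6240/24719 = -0.25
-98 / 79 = -1.24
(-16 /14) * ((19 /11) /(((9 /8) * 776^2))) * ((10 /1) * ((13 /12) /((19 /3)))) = -65 /13040874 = -0.00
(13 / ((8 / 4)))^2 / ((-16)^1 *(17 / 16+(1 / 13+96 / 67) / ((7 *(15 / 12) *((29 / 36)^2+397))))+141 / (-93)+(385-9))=16461499835599 / 139280624809320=0.12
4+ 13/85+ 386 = 33163/85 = 390.15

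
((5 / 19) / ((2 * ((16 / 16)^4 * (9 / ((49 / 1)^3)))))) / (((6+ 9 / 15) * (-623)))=-420175 / 1004454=-0.42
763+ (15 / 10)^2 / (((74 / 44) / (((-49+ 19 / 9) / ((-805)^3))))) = 14726986991196 / 19301424625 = 763.00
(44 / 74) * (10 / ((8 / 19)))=1045 / 74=14.12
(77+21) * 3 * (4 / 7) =168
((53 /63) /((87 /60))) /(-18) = -530 /16443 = -0.03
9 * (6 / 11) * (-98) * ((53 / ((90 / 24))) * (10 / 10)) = -6799.42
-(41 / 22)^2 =-1681 / 484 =-3.47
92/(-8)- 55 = -133/2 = -66.50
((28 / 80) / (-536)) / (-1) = 7 / 10720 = 0.00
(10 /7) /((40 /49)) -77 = -301 /4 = -75.25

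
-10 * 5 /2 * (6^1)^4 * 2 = -64800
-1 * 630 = -630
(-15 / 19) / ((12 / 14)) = -35 / 38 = -0.92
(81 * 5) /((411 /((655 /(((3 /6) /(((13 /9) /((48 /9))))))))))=383175 /1096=349.61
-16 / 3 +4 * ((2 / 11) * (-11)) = -40 / 3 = -13.33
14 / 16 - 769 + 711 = -457 / 8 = -57.12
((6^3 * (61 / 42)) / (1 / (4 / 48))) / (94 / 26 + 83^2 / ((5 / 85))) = 2379 / 10657612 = 0.00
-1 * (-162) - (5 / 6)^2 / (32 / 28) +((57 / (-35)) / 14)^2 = 2790255953 / 17287200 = 161.41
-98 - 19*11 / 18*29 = -7825 / 18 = -434.72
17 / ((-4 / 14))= -59.50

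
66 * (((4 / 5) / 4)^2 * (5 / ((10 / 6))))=7.92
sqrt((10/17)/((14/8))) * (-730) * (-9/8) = 3285 * sqrt(1190)/238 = 476.14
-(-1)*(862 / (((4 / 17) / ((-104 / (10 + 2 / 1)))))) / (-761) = 95251 / 2283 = 41.72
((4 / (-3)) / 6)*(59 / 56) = -59 / 252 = -0.23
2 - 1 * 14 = -12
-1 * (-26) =26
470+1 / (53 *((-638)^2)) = 10139466041 / 21573332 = 470.00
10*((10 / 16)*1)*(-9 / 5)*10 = -225 / 2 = -112.50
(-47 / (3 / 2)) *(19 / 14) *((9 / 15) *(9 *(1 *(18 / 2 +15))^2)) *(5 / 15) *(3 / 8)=-578664 / 35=-16533.26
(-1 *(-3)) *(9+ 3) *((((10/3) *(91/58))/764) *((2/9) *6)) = 1820/5539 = 0.33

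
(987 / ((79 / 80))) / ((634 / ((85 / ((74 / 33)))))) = 55370700 / 926591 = 59.76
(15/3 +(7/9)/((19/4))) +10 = 2593/171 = 15.16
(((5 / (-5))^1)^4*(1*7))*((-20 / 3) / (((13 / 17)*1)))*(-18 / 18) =2380 / 39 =61.03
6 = 6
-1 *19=-19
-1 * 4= -4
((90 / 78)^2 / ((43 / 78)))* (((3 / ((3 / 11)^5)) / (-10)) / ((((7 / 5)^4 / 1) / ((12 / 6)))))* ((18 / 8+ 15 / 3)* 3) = -14595246875 / 2684318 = -5437.23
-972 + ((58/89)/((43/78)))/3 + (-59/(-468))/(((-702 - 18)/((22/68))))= -42599639434763/43844561280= -971.61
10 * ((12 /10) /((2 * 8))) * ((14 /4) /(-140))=-3 /160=-0.02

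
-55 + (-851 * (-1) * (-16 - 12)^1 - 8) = -23891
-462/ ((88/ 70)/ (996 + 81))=-791595/ 2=-395797.50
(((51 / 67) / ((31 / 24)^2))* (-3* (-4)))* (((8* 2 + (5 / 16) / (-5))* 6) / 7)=33708960 / 450709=74.79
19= 19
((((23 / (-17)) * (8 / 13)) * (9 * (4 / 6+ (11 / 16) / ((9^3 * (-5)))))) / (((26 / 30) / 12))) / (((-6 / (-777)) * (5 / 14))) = -3241596862 / 129285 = -25073.26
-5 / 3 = -1.67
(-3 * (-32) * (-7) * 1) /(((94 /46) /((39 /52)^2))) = -8694 /47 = -184.98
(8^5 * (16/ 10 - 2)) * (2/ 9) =-2912.71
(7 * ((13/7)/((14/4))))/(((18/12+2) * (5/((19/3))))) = 988/735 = 1.34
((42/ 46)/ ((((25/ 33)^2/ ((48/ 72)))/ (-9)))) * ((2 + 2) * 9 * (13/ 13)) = -4939704/ 14375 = -343.63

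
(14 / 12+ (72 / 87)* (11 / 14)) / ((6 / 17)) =37621 / 7308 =5.15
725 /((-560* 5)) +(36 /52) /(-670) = -126799 /487760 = -0.26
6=6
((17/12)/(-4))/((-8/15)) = 85/128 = 0.66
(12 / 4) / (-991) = -3 / 991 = -0.00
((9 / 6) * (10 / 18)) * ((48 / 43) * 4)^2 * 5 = 153600 / 1849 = 83.07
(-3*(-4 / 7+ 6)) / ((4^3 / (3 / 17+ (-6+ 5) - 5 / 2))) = 0.85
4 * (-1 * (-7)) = 28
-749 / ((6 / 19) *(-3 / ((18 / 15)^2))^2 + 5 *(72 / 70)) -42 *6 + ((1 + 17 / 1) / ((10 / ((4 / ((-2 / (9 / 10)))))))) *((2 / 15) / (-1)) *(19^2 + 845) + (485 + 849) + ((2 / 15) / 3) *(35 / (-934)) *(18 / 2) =1805929105353 / 1213674625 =1487.98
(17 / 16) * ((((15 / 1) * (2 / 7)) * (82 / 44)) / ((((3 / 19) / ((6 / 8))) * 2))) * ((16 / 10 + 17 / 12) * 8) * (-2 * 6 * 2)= -11673.62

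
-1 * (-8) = 8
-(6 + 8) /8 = -7 /4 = -1.75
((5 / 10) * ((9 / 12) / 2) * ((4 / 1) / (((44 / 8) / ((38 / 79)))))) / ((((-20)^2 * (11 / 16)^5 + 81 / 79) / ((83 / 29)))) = 310050816 / 103159540979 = 0.00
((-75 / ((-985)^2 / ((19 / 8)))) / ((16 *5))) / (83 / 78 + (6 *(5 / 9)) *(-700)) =247 / 251022821440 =0.00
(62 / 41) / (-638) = -31 / 13079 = -0.00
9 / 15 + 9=48 / 5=9.60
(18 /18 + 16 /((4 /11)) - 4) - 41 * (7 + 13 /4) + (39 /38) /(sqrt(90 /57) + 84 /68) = -156431 /388 + 3757 * sqrt(570) /3686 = -378.84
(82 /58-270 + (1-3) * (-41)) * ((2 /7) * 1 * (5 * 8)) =-61840 /29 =-2132.41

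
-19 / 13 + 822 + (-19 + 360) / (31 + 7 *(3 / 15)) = 1750219 / 2106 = 831.06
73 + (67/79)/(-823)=4746174/65017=73.00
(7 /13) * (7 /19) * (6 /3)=98 /247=0.40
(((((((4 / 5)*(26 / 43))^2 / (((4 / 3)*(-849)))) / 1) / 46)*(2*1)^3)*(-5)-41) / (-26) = 2467193089 / 1564568330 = 1.58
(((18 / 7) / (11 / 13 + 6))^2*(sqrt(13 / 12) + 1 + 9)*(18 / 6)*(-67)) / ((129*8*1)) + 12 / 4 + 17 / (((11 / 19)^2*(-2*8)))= -14368998803 / 32310962992 - 305721*sqrt(39) / 66758188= -0.47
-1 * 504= -504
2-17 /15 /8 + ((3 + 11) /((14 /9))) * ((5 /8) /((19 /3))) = 3131 /1140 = 2.75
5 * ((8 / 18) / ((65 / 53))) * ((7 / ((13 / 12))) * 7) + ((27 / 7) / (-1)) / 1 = 277175 / 3549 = 78.10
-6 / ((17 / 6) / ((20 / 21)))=-240 / 119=-2.02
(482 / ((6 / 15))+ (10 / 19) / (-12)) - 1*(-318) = 1522.96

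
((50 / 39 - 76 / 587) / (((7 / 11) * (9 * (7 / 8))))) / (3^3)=0.01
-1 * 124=-124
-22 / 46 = -11 / 23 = -0.48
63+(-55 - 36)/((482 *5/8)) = 75551/1205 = 62.70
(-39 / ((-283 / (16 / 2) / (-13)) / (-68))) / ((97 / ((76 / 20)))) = 5240352 / 137255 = 38.18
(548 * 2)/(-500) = -274/125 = -2.19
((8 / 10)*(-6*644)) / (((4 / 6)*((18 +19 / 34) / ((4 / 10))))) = -99.94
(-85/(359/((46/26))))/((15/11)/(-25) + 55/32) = -3440800/13669643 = -0.25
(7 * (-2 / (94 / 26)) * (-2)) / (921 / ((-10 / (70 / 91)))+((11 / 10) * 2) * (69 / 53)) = -626990 / 5503653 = -0.11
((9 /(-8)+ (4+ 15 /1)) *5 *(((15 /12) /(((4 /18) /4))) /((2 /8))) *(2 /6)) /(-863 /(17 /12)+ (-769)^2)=182325 /40171124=0.00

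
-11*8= -88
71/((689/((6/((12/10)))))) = 355/689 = 0.52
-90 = -90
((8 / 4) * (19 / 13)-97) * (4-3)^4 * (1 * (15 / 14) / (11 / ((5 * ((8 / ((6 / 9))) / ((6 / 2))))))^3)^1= -73380000 / 121121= -605.84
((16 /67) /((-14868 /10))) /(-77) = 40 /19176003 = 0.00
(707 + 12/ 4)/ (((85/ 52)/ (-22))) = -162448/ 17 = -9555.76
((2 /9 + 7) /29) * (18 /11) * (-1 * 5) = -650 /319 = -2.04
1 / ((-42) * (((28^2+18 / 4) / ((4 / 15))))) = -4 / 496755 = -0.00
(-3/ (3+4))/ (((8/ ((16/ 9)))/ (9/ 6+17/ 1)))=-37/ 21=-1.76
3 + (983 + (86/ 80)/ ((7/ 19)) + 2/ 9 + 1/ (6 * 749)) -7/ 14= 266576971/ 269640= 988.64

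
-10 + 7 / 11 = -103 / 11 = -9.36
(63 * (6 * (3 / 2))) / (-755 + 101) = -189 / 218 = -0.87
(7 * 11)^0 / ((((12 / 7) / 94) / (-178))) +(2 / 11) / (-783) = -9760.33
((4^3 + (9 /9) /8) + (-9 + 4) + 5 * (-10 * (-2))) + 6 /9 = 3835 /24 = 159.79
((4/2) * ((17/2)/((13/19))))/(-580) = -323/7540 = -0.04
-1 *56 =-56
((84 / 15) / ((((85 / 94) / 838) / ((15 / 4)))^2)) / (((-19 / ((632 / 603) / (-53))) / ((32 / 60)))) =54902087602432 / 1462390575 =37542.70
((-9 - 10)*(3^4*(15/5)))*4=-18468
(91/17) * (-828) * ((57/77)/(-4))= 153387/187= 820.25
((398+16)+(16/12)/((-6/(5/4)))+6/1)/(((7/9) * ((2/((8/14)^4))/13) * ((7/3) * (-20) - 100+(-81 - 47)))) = -2357160/1731121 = -1.36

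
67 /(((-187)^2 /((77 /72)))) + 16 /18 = 67975 /76296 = 0.89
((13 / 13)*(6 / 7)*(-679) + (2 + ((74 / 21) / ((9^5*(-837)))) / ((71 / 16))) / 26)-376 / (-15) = -2667302233919567 / 4789928219895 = -556.86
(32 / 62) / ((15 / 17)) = 272 / 465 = 0.58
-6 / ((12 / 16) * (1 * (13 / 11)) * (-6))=44 / 39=1.13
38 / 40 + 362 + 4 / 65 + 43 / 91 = 661541 / 1820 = 363.48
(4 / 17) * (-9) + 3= 0.88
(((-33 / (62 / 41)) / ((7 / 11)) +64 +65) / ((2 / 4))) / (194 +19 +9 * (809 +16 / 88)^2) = 1657821 / 51579162698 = 0.00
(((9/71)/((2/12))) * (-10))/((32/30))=-2025/284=-7.13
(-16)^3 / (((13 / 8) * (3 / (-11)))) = 360448 / 39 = 9242.26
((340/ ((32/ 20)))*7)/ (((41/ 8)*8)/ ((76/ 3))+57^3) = 113050/ 14074791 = 0.01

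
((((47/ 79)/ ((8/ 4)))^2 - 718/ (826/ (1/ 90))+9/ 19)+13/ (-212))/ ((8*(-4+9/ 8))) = -0.02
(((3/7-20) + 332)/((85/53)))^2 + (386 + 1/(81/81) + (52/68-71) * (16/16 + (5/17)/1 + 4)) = 13440729096/354025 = 37965.48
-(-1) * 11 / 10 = 11 / 10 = 1.10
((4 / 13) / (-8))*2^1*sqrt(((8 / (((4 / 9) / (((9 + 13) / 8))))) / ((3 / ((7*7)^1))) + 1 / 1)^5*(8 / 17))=-2621161*sqrt(27523) / 442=-983828.31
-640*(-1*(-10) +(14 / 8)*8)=-15360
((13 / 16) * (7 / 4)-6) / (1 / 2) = -293 / 32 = -9.16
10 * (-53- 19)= -720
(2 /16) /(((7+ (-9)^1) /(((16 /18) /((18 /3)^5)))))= -1 /139968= -0.00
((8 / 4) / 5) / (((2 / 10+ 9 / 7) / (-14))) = -49 / 13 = -3.77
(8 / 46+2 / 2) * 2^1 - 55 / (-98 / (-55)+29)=21847 / 38939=0.56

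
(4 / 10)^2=4 / 25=0.16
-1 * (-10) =10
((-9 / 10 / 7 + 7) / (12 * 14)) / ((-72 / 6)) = -481 / 141120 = -0.00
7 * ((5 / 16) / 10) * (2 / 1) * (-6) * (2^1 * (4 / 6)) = -7 / 2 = -3.50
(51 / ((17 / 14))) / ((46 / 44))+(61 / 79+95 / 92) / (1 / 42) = 421449 / 3634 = 115.97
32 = 32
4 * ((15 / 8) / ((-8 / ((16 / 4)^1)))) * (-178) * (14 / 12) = 3115 / 4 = 778.75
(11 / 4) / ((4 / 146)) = 803 / 8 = 100.38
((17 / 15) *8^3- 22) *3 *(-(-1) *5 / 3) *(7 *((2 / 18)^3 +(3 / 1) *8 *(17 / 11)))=17435513774 / 24057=724758.44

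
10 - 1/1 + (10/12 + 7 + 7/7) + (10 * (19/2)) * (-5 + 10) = 492.83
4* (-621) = -2484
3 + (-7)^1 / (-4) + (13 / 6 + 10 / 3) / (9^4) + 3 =203413 / 26244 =7.75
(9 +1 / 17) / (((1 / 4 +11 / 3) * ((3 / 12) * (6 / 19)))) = 23408 / 799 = 29.30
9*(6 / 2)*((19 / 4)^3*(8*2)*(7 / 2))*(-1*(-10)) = 6481755 / 4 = 1620438.75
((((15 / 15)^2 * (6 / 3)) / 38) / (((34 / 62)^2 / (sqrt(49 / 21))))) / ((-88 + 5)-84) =-961 * sqrt(21) / 2750991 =-0.00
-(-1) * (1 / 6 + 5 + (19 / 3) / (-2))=2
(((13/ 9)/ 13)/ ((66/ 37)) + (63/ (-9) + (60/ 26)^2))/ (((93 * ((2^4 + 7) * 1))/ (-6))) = 161849/ 35787609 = 0.00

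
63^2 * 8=31752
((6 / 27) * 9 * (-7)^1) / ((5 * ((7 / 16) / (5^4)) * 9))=-4000 / 9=-444.44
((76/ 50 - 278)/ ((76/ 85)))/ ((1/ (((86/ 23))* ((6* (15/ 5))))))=-45474048/ 2185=-20811.92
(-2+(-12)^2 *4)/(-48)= -287/24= -11.96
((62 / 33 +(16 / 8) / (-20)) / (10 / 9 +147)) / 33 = 587 / 1612930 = 0.00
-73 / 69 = -1.06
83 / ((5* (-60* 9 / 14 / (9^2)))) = -1743 / 50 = -34.86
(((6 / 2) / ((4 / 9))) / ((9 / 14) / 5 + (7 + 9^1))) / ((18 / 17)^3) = 171955 / 487728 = 0.35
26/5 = 5.20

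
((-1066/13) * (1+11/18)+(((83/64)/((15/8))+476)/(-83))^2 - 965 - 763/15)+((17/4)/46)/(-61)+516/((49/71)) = -835019278169239/2273270798400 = -367.32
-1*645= -645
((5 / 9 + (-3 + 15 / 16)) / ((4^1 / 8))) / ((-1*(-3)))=-217 / 216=-1.00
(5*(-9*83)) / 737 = -3735 / 737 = -5.07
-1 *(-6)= 6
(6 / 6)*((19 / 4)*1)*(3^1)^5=4617 / 4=1154.25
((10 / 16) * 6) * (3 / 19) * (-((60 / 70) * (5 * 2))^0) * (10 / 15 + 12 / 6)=-30 / 19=-1.58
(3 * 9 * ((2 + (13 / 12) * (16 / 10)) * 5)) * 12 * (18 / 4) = 27216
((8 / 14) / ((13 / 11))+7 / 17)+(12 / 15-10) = -64237 / 7735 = -8.30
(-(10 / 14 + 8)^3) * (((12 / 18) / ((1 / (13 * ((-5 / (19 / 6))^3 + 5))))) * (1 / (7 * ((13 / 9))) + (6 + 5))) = -3344769317900 / 49405377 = -67700.51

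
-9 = -9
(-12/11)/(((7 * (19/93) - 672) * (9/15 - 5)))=-2790/7545923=-0.00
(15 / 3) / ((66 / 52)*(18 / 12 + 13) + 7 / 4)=65 / 262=0.25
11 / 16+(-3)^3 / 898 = 4723 / 7184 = 0.66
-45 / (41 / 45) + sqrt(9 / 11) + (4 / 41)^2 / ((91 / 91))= -83009 / 1681 + 3*sqrt(11) / 11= -48.48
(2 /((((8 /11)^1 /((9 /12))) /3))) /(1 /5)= 495 /16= 30.94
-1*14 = -14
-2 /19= -0.11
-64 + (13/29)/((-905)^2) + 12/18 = -4512827711/71255175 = -63.33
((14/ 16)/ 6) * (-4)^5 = -448/ 3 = -149.33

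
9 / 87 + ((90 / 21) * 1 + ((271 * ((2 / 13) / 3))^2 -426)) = -70543735 / 308763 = -228.47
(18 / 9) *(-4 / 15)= -8 / 15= -0.53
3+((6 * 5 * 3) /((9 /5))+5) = 58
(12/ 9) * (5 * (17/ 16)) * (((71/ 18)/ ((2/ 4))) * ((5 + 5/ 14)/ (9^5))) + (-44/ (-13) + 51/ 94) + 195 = 3617341099597/ 18183785256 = 198.93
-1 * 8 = -8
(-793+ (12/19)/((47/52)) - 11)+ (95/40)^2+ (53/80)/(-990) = -112830144683/141451200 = -797.66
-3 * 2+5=-1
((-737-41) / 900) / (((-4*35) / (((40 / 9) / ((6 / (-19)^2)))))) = 140429 / 85050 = 1.65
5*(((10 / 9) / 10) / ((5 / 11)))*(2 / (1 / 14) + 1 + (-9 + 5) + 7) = 352 / 9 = 39.11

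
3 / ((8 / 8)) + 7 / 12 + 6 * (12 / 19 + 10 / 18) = 10.71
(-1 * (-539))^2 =290521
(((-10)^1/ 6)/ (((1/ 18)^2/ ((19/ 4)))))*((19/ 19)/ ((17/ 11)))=-28215/ 17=-1659.71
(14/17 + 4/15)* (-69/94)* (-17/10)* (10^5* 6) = 38364000/47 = 816255.32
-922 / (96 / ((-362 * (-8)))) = -83441 / 3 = -27813.67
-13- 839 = -852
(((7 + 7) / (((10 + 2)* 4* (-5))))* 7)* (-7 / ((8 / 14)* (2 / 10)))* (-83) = -199283 / 96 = -2075.86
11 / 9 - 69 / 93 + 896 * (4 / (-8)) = -124858 / 279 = -447.52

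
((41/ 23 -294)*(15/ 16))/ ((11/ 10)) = -45825/ 184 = -249.05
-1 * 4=-4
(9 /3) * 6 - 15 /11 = 183 /11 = 16.64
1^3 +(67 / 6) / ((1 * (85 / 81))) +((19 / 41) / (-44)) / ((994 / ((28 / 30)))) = 380217031 / 32661420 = 11.64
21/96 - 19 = -601/32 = -18.78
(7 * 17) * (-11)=-1309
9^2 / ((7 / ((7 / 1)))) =81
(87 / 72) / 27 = 29 / 648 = 0.04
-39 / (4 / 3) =-117 / 4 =-29.25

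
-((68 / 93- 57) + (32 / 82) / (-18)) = 643907 / 11439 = 56.29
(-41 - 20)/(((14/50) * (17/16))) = -24400/119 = -205.04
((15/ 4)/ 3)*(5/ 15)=5/ 12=0.42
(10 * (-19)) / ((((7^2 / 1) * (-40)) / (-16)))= -76 / 49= -1.55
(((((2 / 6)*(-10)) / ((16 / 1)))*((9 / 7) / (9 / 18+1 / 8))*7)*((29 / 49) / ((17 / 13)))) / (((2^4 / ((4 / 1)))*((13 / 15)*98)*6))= -435 / 653072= -0.00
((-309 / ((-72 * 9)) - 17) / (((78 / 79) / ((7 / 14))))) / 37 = -281951 / 1246752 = -0.23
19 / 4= 4.75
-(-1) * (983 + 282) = 1265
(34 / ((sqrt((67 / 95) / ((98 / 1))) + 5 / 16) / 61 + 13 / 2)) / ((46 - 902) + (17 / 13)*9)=-2549923169248 / 411874442598405 + 24157952*sqrt(12730) / 2059372212992025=-0.01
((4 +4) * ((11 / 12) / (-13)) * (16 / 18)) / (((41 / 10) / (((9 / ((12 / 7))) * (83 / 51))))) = -255640 / 244647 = -1.04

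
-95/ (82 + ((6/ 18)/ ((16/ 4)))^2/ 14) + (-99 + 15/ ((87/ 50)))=-438839453/ 4794077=-91.54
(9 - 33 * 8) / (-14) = 255 / 14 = 18.21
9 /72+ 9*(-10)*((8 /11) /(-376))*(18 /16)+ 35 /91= 37931 /53768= 0.71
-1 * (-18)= 18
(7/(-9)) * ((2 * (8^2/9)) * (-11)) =9856/81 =121.68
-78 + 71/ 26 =-1957/ 26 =-75.27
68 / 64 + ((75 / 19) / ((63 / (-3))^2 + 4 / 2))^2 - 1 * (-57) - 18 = 45412304849 / 1133534224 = 40.06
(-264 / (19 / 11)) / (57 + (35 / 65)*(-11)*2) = -37752 / 11153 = -3.38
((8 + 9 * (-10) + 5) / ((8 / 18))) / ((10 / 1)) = -693 / 40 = -17.32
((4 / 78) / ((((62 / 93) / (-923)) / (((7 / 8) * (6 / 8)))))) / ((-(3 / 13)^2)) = 83993 / 96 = 874.93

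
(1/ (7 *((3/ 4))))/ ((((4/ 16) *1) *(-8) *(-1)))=2/ 21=0.10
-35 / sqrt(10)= -7*sqrt(10) / 2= -11.07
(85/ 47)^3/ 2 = 614125/ 207646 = 2.96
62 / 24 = 2.58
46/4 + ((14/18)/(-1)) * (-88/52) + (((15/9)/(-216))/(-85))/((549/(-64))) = 251906795/19655298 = 12.82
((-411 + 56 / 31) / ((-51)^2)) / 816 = -12685 / 65794896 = -0.00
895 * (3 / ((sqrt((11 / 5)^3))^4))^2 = 1966552734375 / 3138428376721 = 0.63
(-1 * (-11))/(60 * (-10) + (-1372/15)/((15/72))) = -275/25976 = -0.01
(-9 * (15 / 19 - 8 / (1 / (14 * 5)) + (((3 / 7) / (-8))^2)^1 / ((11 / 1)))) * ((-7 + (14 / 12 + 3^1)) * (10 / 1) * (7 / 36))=-31154185465 / 1123584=-27727.51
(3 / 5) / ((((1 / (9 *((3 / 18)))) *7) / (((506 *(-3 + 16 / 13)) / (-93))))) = 17457 / 14105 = 1.24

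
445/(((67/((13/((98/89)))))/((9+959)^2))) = 241220430880/3283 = 73475610.99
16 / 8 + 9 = 11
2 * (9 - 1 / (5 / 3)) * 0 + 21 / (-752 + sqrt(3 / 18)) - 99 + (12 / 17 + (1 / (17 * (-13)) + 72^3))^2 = 23087024369006773692098 / 165718636343 - 21 * sqrt(6) / 3393023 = 139314592966.01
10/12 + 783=783.83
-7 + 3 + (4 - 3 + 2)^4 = 77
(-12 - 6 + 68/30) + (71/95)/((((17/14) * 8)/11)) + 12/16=-68494/4845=-14.14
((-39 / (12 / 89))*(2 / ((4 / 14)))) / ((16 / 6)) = -24297 / 32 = -759.28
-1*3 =-3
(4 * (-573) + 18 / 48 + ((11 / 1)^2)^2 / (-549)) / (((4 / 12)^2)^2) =-91637505 / 488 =-187781.77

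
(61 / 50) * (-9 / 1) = -549 / 50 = -10.98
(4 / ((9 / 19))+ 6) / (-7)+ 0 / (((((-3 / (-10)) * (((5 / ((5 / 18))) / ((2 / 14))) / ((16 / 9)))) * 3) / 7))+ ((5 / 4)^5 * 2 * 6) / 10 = 1.60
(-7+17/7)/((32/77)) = -11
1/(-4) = -1/4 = -0.25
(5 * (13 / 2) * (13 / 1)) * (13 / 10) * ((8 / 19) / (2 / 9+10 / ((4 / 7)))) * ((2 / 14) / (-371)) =-79092 / 15740417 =-0.01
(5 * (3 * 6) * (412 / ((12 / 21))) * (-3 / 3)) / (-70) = 927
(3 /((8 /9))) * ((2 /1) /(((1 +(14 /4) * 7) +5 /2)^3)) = 27 /87808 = 0.00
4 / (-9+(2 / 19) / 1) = -0.45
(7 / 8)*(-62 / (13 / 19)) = -4123 / 52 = -79.29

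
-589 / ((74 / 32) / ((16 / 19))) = -7936 / 37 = -214.49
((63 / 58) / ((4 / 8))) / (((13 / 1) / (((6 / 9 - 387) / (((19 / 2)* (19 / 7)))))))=-17934 / 7163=-2.50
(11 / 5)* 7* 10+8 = 162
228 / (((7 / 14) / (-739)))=-336984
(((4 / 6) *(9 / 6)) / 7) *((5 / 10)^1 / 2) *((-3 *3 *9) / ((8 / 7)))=-81 / 32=-2.53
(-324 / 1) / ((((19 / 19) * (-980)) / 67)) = 5427 / 245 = 22.15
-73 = -73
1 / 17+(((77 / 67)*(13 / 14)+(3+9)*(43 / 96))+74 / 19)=1799791 / 173128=10.40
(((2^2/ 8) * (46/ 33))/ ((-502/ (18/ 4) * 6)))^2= 0.00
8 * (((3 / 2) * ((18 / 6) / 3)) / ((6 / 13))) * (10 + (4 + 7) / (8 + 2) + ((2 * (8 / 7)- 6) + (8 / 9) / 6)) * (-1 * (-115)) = 4257461 / 189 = 22526.25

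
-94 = -94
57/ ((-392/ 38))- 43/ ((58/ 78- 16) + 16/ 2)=22203/ 55468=0.40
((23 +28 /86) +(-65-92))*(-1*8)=45984 /43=1069.40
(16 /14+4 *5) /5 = 148 /35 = 4.23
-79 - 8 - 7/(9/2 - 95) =-86.92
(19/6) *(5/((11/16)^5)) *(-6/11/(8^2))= -1556480/1771561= -0.88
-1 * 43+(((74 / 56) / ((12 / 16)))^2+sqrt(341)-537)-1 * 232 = -356723 / 441+sqrt(341) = -790.43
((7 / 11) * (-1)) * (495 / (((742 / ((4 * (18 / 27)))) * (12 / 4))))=-20 / 53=-0.38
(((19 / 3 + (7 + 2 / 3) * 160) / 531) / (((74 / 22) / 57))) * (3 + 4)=601293 / 2183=275.44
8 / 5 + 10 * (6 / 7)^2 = 2192 / 245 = 8.95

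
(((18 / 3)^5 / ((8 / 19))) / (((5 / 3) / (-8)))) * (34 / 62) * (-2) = 15069888 / 155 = 97225.08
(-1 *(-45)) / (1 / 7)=315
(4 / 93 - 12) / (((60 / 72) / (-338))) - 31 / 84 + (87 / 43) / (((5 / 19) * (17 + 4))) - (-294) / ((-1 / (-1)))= 2879780941 / 559860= 5143.75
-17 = -17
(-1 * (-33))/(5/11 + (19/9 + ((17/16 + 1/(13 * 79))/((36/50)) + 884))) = 107366688/2889278905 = 0.04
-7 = -7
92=92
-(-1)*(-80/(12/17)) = -340/3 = -113.33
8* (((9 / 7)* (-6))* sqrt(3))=-432* sqrt(3) / 7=-106.89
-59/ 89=-0.66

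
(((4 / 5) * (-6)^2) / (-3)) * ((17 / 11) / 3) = -272 / 55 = -4.95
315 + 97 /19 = 6082 /19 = 320.11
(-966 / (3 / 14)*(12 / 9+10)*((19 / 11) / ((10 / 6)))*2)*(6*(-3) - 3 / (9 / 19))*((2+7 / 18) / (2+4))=4570647676 / 4455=1025959.07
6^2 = 36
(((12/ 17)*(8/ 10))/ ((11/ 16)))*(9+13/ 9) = 24064/ 2805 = 8.58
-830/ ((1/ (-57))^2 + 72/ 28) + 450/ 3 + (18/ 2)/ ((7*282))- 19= -7379051731/ 38485762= -191.73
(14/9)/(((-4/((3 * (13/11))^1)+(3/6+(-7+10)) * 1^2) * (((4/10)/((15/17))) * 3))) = 910/1887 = 0.48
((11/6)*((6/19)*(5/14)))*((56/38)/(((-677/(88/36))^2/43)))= 2289320/13401998289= 0.00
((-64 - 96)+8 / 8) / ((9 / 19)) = -1007 / 3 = -335.67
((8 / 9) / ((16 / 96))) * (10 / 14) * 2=160 / 21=7.62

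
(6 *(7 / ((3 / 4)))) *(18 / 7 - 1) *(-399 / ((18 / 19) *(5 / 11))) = -1223068 / 15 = -81537.87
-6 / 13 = -0.46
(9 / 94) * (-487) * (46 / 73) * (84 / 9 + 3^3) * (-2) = 7325454 / 3431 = 2135.08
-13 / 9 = -1.44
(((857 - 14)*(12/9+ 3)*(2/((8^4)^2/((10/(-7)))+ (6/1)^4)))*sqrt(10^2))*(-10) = 456625/7339222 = 0.06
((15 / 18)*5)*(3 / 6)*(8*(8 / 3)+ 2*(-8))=100 / 9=11.11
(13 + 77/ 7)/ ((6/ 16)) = 64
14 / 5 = 2.80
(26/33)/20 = 13/330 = 0.04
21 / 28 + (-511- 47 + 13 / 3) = -6635 / 12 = -552.92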